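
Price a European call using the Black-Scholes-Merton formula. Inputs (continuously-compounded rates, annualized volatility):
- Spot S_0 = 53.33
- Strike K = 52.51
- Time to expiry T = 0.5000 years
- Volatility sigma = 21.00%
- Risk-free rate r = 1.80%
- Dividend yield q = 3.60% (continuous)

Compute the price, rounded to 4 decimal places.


Answer: Price = 3.2625

Derivation:
d1 = (ln(S/K) + (r - q + 0.5*sigma^2) * T) / (sigma * sqrt(T)) = 0.11798849
d2 = d1 - sigma * sqrt(T) = -0.03050393
exp(-rT) = 0.99104038; exp(-qT) = 0.98216103
C = S_0 * exp(-qT) * N(d1) - K * exp(-rT) * N(d2)
N(d1) = 0.54696161; N(d2) = 0.48783258
C = 53.3300 * 0.98216103 * 0.54696161 - 52.5100 * 0.99104038 * 0.48783258 = 3.2625


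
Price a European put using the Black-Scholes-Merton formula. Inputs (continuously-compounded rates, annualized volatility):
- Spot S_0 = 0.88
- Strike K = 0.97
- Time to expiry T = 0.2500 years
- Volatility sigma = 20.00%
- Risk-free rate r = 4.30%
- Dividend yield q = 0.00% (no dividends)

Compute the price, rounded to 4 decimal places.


d1 = (ln(S/K) + (r - q + 0.5*sigma^2) * T) / (sigma * sqrt(T)) = -0.81624164
d2 = d1 - sigma * sqrt(T) = -0.91624164
exp(-rT) = 0.98930757; exp(-qT) = 1.00000000
P = K * exp(-rT) * N(-d2) - S_0 * exp(-qT) * N(-d1)
N(-d1) = 0.79281903; N(-d2) = 0.82022992
P = 0.9700 * 0.98930757 * 0.82022992 - 0.8800 * 1.00000000 * 0.79281903 = 0.0894

Answer: Price = 0.0894


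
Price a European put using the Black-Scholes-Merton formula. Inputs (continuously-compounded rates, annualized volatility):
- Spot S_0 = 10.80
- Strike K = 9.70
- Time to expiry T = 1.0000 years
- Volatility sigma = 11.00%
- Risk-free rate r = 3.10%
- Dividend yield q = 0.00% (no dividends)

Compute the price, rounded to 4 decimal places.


Answer: Price = 0.0550

Derivation:
d1 = (ln(S/K) + (r - q + 0.5*sigma^2) * T) / (sigma * sqrt(T)) = 1.31336590
d2 = d1 - sigma * sqrt(T) = 1.20336590
exp(-rT) = 0.96947557; exp(-qT) = 1.00000000
P = K * exp(-rT) * N(-d2) - S_0 * exp(-qT) * N(-d1)
N(-d1) = 0.09452984; N(-d2) = 0.11441738
P = 9.7000 * 0.96947557 * 0.11441738 - 10.8000 * 1.00000000 * 0.09452984 = 0.0550


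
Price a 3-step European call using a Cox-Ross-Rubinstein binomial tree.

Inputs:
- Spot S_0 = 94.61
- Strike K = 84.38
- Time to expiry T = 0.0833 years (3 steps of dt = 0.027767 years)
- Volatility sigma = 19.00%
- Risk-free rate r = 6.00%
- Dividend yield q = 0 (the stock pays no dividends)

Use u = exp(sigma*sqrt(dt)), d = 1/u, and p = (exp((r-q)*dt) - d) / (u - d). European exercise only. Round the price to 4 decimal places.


Answer: Price = V(0,0) = 10.6507

Derivation:
dt = T/N = 0.027767
u = exp(sigma*sqrt(dt)) = 1.032167; d = 1/u = 0.968836
p = (exp((r-q)*dt) - d) / (u - d) = 0.518414
Discount per step: exp(-r*dt) = 0.998335
Stock lattice S(k, i) with i counting down-moves:
  k=0: S(0,0) = 94.6100
  k=1: S(1,0) = 97.6533; S(1,1) = 91.6615
  k=2: S(2,0) = 100.7945; S(2,1) = 94.6100; S(2,2) = 88.8050
  k=3: S(3,0) = 104.0367; S(3,1) = 97.6533; S(3,2) = 91.6615; S(3,3) = 86.0374
Terminal payoffs V(N, i) = max(S_T - K, 0):
  V(3,0) = 19.656747; V(3,1) = 13.273306; V(3,2) = 7.281537; V(3,3) = 1.657408
Backward induction: V(k, i) = exp(-r*dt) * [p * V(k+1, i) + (1-p) * V(k+1, i+1)].
  V(2,0) = exp(-r*dt) * [p*19.656747 + (1-p)*13.273306] = 16.554965
  V(2,1) = exp(-r*dt) * [p*13.273306 + (1-p)*7.281537] = 10.370460
  V(2,2) = exp(-r*dt) * [p*7.281537 + (1-p)*1.657408] = 4.565421
  V(1,0) = exp(-r*dt) * [p*16.554965 + (1-p)*10.370460] = 13.553992
  V(1,1) = exp(-r*dt) * [p*10.370460 + (1-p)*4.565421] = 7.562223
  V(0,0) = exp(-r*dt) * [p*13.553992 + (1-p)*7.562223] = 10.650679


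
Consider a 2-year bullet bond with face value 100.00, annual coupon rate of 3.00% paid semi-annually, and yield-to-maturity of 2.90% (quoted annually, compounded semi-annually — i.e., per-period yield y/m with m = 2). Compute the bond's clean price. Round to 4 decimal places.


Answer: Price = 100.1930

Derivation:
Coupon per period c = face * coupon_rate / m = 1.500000
Periods per year m = 2; per-period yield y/m = 0.014500
Number of cashflows N = 4
Cashflows (t years, CF_t, discount factor 1/(1+y/m)^(m*t), PV):
  t = 0.5000: CF_t = 1.500000, DF = 0.985707, PV = 1.478561
  t = 1.0000: CF_t = 1.500000, DF = 0.971619, PV = 1.457428
  t = 1.5000: CF_t = 1.500000, DF = 0.957732, PV = 1.436597
  t = 2.0000: CF_t = 101.500000, DF = 0.944043, PV = 95.820369
Price P = sum_t PV_t = 100.192955


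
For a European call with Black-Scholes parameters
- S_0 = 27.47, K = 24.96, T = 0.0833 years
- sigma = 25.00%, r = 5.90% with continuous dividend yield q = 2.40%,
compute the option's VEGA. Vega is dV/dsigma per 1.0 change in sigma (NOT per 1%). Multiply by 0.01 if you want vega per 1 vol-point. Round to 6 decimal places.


d1 = 1.4044694989; d2 = 1.3323151504
phi(d1) = 0.1487920151; exp(-qT) = 0.9980027971; exp(-rT) = 0.9950973574
Vega = S * exp(-qT) * phi(d1) * sqrt(T) = 27.4700 * 0.9980027971 * 0.1487920151 * 0.2886173938 = 1.177315

Answer: Vega = 1.177315


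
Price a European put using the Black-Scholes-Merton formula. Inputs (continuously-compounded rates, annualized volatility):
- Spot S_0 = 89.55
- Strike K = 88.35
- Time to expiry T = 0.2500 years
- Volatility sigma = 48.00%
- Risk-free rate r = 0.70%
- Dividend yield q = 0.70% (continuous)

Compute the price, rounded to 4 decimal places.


Answer: Price = 7.8957

Derivation:
d1 = (ln(S/K) + (r - q + 0.5*sigma^2) * T) / (sigma * sqrt(T)) = 0.17621221
d2 = d1 - sigma * sqrt(T) = -0.06378779
exp(-rT) = 0.99825153; exp(-qT) = 0.99825153
P = K * exp(-rT) * N(-d2) - S_0 * exp(-qT) * N(-d1)
N(-d1) = 0.43006362; N(-d2) = 0.52543040
P = 88.3500 * 0.99825153 * 0.52543040 - 89.5500 * 0.99825153 * 0.43006362 = 7.8957


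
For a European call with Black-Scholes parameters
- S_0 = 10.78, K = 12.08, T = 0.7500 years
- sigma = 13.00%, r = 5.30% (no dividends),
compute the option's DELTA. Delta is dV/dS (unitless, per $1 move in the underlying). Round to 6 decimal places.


Answer: Delta = 0.273599

Derivation:
d1 = -0.6019642836; d2 = -0.7145475861
phi(d1) = 0.3328314636; exp(-qT) = 1.0000000000; exp(-rT) = 0.9610296665
N(d1) = 0.2735989561
Delta = exp(-qT) * N(d1) = 1.0000000000 * 0.2735989561 = 0.273599


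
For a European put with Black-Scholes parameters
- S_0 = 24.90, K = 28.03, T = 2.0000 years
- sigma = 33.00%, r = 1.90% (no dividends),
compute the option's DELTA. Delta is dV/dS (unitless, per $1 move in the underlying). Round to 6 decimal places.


d1 = 0.0610521101; d2 = -0.4056383655
phi(d1) = 0.3981994720; exp(-qT) = 1.0000000000; exp(-rT) = 0.9627129409
N(-d1) = 0.4756588543
Delta = -exp(-qT) * N(-d1) = -1.0000000000 * 0.4756588543 = -0.475659

Answer: Delta = -0.475659


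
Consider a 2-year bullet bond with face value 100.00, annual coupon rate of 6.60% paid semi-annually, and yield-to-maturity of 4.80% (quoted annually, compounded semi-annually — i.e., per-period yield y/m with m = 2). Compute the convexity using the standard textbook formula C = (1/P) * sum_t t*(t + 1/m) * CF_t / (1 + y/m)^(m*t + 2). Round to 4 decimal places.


Coupon per period c = face * coupon_rate / m = 3.300000
Periods per year m = 2; per-period yield y/m = 0.024000
Number of cashflows N = 4
Cashflows (t years, CF_t, discount factor 1/(1+y/m)^(m*t), PV):
  t = 0.5000: CF_t = 3.300000, DF = 0.976562, PV = 3.222656
  t = 1.0000: CF_t = 3.300000, DF = 0.953674, PV = 3.147125
  t = 1.5000: CF_t = 3.300000, DF = 0.931323, PV = 3.073364
  t = 2.0000: CF_t = 103.300000, DF = 0.909495, PV = 93.950803
Price P = sum_t PV_t = 103.393949
Convexity numerator sum_t t*(t + 1/m) * CF_t / (1+y/m)^(m*t + 2):
  t = 0.5000: term = 1.536682
  t = 1.0000: term = 4.501999
  t = 1.5000: term = 8.792966
  t = 2.0000: term = 447.992338
Convexity = (1/P) * sum = 462.823985 / 103.393949 = 4.476316

Answer: Convexity = 4.4763


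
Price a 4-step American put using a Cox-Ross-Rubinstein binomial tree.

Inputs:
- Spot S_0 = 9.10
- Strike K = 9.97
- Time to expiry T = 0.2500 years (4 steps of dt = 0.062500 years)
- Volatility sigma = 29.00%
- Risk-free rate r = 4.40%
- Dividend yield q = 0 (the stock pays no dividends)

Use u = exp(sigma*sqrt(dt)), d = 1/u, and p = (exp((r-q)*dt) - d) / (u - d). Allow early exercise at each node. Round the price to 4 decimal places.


Answer: Price = V(0,0) = 1.0541

Derivation:
dt = T/N = 0.062500
u = exp(sigma*sqrt(dt)) = 1.075193; d = 1/u = 0.930066
p = (exp((r-q)*dt) - d) / (u - d) = 0.500858
Discount per step: exp(-r*dt) = 0.997254
Stock lattice S(k, i) with i counting down-moves:
  k=0: S(0,0) = 9.1000
  k=1: S(1,0) = 9.7843; S(1,1) = 8.4636
  k=2: S(2,0) = 10.5200; S(2,1) = 9.1000; S(2,2) = 7.8717
  k=3: S(3,0) = 11.3110; S(3,1) = 9.7843; S(3,2) = 8.4636; S(3,3) = 7.3212
  k=4: S(4,0) = 12.1615; S(4,1) = 10.5200; S(4,2) = 9.1000; S(4,3) = 7.8717; S(4,4) = 6.8092
Terminal payoffs V(N, i) = max(K - S_T, 0):
  V(4,0) = 0.000000; V(4,1) = 0.000000; V(4,2) = 0.870000; V(4,3) = 2.098297; V(4,4) = 3.160802
Backward induction: V(k, i) = exp(-r*dt) * [p * V(k+1, i) + (1-p) * V(k+1, i+1)]; then take max(V_cont, immediate exercise) for American.
  V(3,0) = exp(-r*dt) * [p*0.000000 + (1-p)*0.000000] = 0.000000; exercise = 0.000000; V(3,0) = max -> 0.000000
  V(3,1) = exp(-r*dt) * [p*0.000000 + (1-p)*0.870000] = 0.433061; exercise = 0.185745; V(3,1) = max -> 0.433061
  V(3,2) = exp(-r*dt) * [p*0.870000 + (1-p)*2.098297] = 1.479022; exercise = 1.506402; V(3,2) = max -> 1.506402
  V(3,3) = exp(-r*dt) * [p*2.098297 + (1-p)*3.160802] = 2.621419; exercise = 2.648799; V(3,3) = max -> 2.648799
  V(2,0) = exp(-r*dt) * [p*0.000000 + (1-p)*0.433061] = 0.215565; exercise = 0.000000; V(2,0) = max -> 0.215565
  V(2,1) = exp(-r*dt) * [p*0.433061 + (1-p)*1.506402] = 0.966150; exercise = 0.870000; V(2,1) = max -> 0.966150
  V(2,2) = exp(-r*dt) * [p*1.506402 + (1-p)*2.648799] = 2.070917; exercise = 2.098297; V(2,2) = max -> 2.098297
  V(1,0) = exp(-r*dt) * [p*0.215565 + (1-p)*0.966150] = 0.588593; exercise = 0.185745; V(1,0) = max -> 0.588593
  V(1,1) = exp(-r*dt) * [p*0.966150 + (1-p)*2.098297] = 1.527047; exercise = 1.506402; V(1,1) = max -> 1.527047
  V(0,0) = exp(-r*dt) * [p*0.588593 + (1-p)*1.527047] = 1.054112; exercise = 0.870000; V(0,0) = max -> 1.054112


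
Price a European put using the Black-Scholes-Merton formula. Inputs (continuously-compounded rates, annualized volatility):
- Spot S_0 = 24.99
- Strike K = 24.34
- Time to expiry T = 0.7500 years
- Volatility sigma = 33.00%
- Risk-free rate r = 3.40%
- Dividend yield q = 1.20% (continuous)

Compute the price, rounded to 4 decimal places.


Answer: Price = 2.2663

Derivation:
d1 = (ln(S/K) + (r - q + 0.5*sigma^2) * T) / (sigma * sqrt(T)) = 0.29284660
d2 = d1 - sigma * sqrt(T) = 0.00705822
exp(-rT) = 0.97482238; exp(-qT) = 0.99104038
P = K * exp(-rT) * N(-d2) - S_0 * exp(-qT) * N(-d1)
N(-d1) = 0.38481970; N(-d2) = 0.49718420
P = 24.3400 * 0.97482238 * 0.49718420 - 24.9900 * 0.99104038 * 0.38481970 = 2.2663


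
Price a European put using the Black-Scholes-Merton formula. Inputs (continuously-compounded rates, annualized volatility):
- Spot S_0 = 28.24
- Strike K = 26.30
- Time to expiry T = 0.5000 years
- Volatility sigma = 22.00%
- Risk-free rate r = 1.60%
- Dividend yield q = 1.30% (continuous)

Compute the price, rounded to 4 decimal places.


d1 = (ln(S/K) + (r - q + 0.5*sigma^2) * T) / (sigma * sqrt(T)) = 0.54492524
d2 = d1 - sigma * sqrt(T) = 0.38936175
exp(-rT) = 0.99203191; exp(-qT) = 0.99352108
P = K * exp(-rT) * N(-d2) - S_0 * exp(-qT) * N(-d1)
N(-d1) = 0.29290247; N(-d2) = 0.34850428
P = 26.3000 * 0.99203191 * 0.34850428 - 28.2400 * 0.99352108 * 0.29290247 = 0.8747

Answer: Price = 0.8747


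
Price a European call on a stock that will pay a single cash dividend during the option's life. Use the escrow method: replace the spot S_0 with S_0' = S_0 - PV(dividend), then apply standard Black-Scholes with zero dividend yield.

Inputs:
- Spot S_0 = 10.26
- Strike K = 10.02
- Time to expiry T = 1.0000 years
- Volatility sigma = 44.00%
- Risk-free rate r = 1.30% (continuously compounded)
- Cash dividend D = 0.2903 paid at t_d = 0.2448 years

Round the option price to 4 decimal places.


Answer: Price = 1.7695

Derivation:
PV(D) = D * exp(-r * t_d) = 0.2903 * 0.99682266 = 0.28937762
S_0' = S_0 - PV(D) = 10.2600 - 0.28937762 = 9.97062238
d1 = (ln(S_0'/K) + (r + sigma^2/2)*T) / (sigma*sqrt(T)) = 0.23831798
d2 = d1 - sigma*sqrt(T) = -0.20168202
exp(-rT) = 0.98708414
N(d1) = 0.59418276; N(d2) = 0.42008266
C = S_0' * N(d1) - K * exp(-rT) * N(d2) = 9.97062238 * 0.59418276 - 10.0200 * 0.98708414 * 0.42008266 = 1.7695


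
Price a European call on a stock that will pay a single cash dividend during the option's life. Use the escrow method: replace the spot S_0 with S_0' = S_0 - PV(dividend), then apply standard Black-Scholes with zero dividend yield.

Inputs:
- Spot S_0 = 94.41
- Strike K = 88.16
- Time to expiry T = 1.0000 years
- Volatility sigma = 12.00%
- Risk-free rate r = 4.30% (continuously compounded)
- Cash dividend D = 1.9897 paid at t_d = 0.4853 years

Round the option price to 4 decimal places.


PV(D) = D * exp(-r * t_d) = 1.9897 * 0.97934833 = 1.94860937
S_0' = S_0 - PV(D) = 94.4100 - 1.94860937 = 92.46139063
d1 = (ln(S_0'/K) + (r + sigma^2/2)*T) / (sigma*sqrt(T)) = 0.81531511
d2 = d1 - sigma*sqrt(T) = 0.69531511
exp(-rT) = 0.95791139
N(d1) = 0.79255402; N(d2) = 0.75657108
C = S_0' * N(d1) - K * exp(-rT) * N(d2) = 92.46139063 * 0.79255402 - 88.1600 * 0.95791139 * 0.75657108 = 9.3886

Answer: Price = 9.3886


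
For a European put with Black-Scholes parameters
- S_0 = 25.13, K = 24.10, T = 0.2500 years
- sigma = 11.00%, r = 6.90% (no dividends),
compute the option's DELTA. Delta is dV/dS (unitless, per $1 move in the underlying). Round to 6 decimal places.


Answer: Delta = -0.135219

Derivation:
d1 = 1.1020547465; d2 = 1.0470547465
phi(d1) = 0.2173598801; exp(-qT) = 1.0000000000; exp(-rT) = 0.9828979294
N(-d1) = 0.1352189357
Delta = -exp(-qT) * N(-d1) = -1.0000000000 * 0.1352189357 = -0.135219


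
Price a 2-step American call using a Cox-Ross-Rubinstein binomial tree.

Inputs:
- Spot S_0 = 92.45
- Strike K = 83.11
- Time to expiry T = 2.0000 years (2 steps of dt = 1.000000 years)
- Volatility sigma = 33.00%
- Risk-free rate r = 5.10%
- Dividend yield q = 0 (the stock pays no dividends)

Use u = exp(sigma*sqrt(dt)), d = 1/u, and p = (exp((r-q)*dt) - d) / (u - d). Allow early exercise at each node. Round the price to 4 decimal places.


Answer: Price = V(0,0) = 25.4996

Derivation:
dt = T/N = 1.000000
u = exp(sigma*sqrt(dt)) = 1.390968; d = 1/u = 0.718924
p = (exp((r-q)*dt) - d) / (u - d) = 0.496097
Discount per step: exp(-r*dt) = 0.950279
Stock lattice S(k, i) with i counting down-moves:
  k=0: S(0,0) = 92.4500
  k=1: S(1,0) = 128.5950; S(1,1) = 66.4645
  k=2: S(2,0) = 178.8716; S(2,1) = 92.4500; S(2,2) = 47.7829
Terminal payoffs V(N, i) = max(S_T - K, 0):
  V(2,0) = 95.761551; V(2,1) = 9.340000; V(2,2) = 0.000000
Backward induction: V(k, i) = exp(-r*dt) * [p * V(k+1, i) + (1-p) * V(k+1, i+1)]; then take max(V_cont, immediate exercise) for American.
  V(1,0) = exp(-r*dt) * [p*95.761551 + (1-p)*9.340000] = 49.617343; exercise = 45.485003; V(1,0) = max -> 49.617343
  V(1,1) = exp(-r*dt) * [p*9.340000 + (1-p)*0.000000] = 4.403159; exercise = 0.000000; V(1,1) = max -> 4.403159
  V(0,0) = exp(-r*dt) * [p*49.617343 + (1-p)*4.403159] = 25.499566; exercise = 9.340000; V(0,0) = max -> 25.499566


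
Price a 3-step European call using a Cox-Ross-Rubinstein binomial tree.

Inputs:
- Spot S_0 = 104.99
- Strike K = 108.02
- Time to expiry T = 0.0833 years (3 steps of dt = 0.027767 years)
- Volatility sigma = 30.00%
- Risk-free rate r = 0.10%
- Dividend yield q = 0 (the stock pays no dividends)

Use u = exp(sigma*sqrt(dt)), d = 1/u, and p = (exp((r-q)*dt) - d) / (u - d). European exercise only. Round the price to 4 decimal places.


dt = T/N = 0.027767
u = exp(sigma*sqrt(dt)) = 1.051261; d = 1/u = 0.951239
p = (exp((r-q)*dt) - d) / (u - d) = 0.487783
Discount per step: exp(-r*dt) = 0.999972
Stock lattice S(k, i) with i counting down-moves:
  k=0: S(0,0) = 104.9900
  k=1: S(1,0) = 110.3718; S(1,1) = 99.8706
  k=2: S(2,0) = 116.0296; S(2,1) = 104.9900; S(2,2) = 95.0008
  k=3: S(3,0) = 121.9773; S(3,1) = 110.3718; S(3,2) = 99.8706; S(3,3) = 90.3684
Terminal payoffs V(N, i) = max(S_T - K, 0):
  V(3,0) = 13.957317; V(3,1) = 2.351849; V(3,2) = 0.000000; V(3,3) = 0.000000
Backward induction: V(k, i) = exp(-r*dt) * [p * V(k+1, i) + (1-p) * V(k+1, i+1)].
  V(2,0) = exp(-r*dt) * [p*13.957317 + (1-p)*2.351849] = 8.012573
  V(2,1) = exp(-r*dt) * [p*2.351849 + (1-p)*0.000000] = 1.147159
  V(2,2) = exp(-r*dt) * [p*0.000000 + (1-p)*0.000000] = 0.000000
  V(1,0) = exp(-r*dt) * [p*8.012573 + (1-p)*1.147159] = 4.495865
  V(1,1) = exp(-r*dt) * [p*1.147159 + (1-p)*0.000000] = 0.559549
  V(0,0) = exp(-r*dt) * [p*4.495865 + (1-p)*0.559549] = 2.479547

Answer: Price = V(0,0) = 2.4795


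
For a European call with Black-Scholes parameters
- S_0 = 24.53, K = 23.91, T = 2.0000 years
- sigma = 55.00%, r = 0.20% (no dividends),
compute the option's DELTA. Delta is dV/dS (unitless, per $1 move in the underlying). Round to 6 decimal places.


d1 = 0.4269640297; d2 = -0.3508534296
phi(d1) = 0.3641870482; exp(-qT) = 1.0000000000; exp(-rT) = 0.9960079893
N(d1) = 0.6652972363
Delta = exp(-qT) * N(d1) = 1.0000000000 * 0.6652972363 = 0.665297

Answer: Delta = 0.665297


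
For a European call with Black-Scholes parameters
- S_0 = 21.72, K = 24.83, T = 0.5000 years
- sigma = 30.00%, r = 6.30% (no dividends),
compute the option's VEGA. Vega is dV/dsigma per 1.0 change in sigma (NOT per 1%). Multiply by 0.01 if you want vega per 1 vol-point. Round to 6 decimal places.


Answer: Vega = 5.708358

Derivation:
d1 = -0.3762708669; d2 = -0.5884029012
phi(d1) = 0.3716776191; exp(-qT) = 1.0000000000; exp(-rT) = 0.9689909565
Vega = S * exp(-qT) * phi(d1) * sqrt(T) = 21.7200 * 1.0000000000 * 0.3716776191 * 0.7071067812 = 5.708358


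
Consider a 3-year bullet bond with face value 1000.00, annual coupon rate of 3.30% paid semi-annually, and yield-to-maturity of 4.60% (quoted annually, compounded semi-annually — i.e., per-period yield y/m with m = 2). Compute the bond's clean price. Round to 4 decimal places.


Answer: Price = 963.9565

Derivation:
Coupon per period c = face * coupon_rate / m = 16.500000
Periods per year m = 2; per-period yield y/m = 0.023000
Number of cashflows N = 6
Cashflows (t years, CF_t, discount factor 1/(1+y/m)^(m*t), PV):
  t = 0.5000: CF_t = 16.500000, DF = 0.977517, PV = 16.129032
  t = 1.0000: CF_t = 16.500000, DF = 0.955540, PV = 15.766405
  t = 1.5000: CF_t = 16.500000, DF = 0.934056, PV = 15.411931
  t = 2.0000: CF_t = 16.500000, DF = 0.913056, PV = 15.065426
  t = 2.5000: CF_t = 16.500000, DF = 0.892528, PV = 14.726711
  t = 3.0000: CF_t = 1016.500000, DF = 0.872461, PV = 886.856964
Price P = sum_t PV_t = 963.956469


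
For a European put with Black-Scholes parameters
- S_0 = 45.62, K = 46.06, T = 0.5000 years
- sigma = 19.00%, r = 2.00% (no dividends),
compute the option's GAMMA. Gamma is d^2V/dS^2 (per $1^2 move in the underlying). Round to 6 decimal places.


Answer: Gamma = 0.064930

Derivation:
d1 = 0.0701622793; d2 = -0.0641880091
phi(d1) = 0.3979615422; exp(-qT) = 1.0000000000; exp(-rT) = 0.9900498337
Gamma = exp(-qT) * phi(d1) / (S * sigma * sqrt(T)) = 1.0000000000 * 0.3979615422 / (45.6200 * 0.1900 * 0.7071067812) = 0.064930


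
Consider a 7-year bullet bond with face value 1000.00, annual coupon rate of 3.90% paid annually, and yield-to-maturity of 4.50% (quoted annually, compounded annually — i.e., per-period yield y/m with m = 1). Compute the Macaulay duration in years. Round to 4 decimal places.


Answer: Macaulay duration = 6.2434 years

Derivation:
Coupon per period c = face * coupon_rate / m = 39.000000
Periods per year m = 1; per-period yield y/m = 0.045000
Number of cashflows N = 7
Cashflows (t years, CF_t, discount factor 1/(1+y/m)^(m*t), PV):
  t = 1.0000: CF_t = 39.000000, DF = 0.956938, PV = 37.320574
  t = 2.0000: CF_t = 39.000000, DF = 0.915730, PV = 35.713468
  t = 3.0000: CF_t = 39.000000, DF = 0.876297, PV = 34.175568
  t = 4.0000: CF_t = 39.000000, DF = 0.838561, PV = 32.703892
  t = 5.0000: CF_t = 39.000000, DF = 0.802451, PV = 31.295591
  t = 6.0000: CF_t = 39.000000, DF = 0.767896, PV = 29.947934
  t = 7.0000: CF_t = 1039.000000, DF = 0.734828, PV = 763.486768
Price P = sum_t PV_t = 964.643794
Macaulay numerator sum_t t * PV_t:
  t * PV_t at t = 1.0000: 37.320574
  t * PV_t at t = 2.0000: 71.426936
  t * PV_t at t = 3.0000: 102.526703
  t * PV_t at t = 4.0000: 130.815570
  t * PV_t at t = 5.0000: 156.477954
  t * PV_t at t = 6.0000: 179.687603
  t * PV_t at t = 7.0000: 5344.407373
Macaulay duration D = (sum_t t * PV_t) / P = 6022.662712 / 964.643794 = 6.243406


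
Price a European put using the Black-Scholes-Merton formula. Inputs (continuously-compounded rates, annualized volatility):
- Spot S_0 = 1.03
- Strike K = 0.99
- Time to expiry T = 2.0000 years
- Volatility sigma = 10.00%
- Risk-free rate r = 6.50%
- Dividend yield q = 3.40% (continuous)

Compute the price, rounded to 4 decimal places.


Answer: Price = 0.0179

Derivation:
d1 = (ln(S/K) + (r - q + 0.5*sigma^2) * T) / (sigma * sqrt(T)) = 0.78919578
d2 = d1 - sigma * sqrt(T) = 0.64777443
exp(-rT) = 0.87809543; exp(-qT) = 0.93426047
P = K * exp(-rT) * N(-d2) - S_0 * exp(-qT) * N(-d1)
N(-d1) = 0.21499879; N(-d2) = 0.25856543
P = 0.9900 * 0.87809543 * 0.25856543 - 1.0300 * 0.93426047 * 0.21499879 = 0.0179


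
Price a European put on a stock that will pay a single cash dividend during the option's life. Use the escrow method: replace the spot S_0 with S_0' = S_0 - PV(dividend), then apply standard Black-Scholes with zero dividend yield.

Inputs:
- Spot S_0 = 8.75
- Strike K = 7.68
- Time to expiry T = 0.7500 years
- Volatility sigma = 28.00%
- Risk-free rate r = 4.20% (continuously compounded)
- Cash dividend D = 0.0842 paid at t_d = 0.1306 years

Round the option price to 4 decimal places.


Answer: Price = 0.3124

Derivation:
PV(D) = D * exp(-r * t_d) = 0.0842 * 0.99452982 = 0.08373941
S_0' = S_0 - PV(D) = 8.7500 - 0.08373941 = 8.66626059
d1 = (ln(S_0'/K) + (r + sigma^2/2)*T) / (sigma*sqrt(T)) = 0.74939177
d2 = d1 - sigma*sqrt(T) = 0.50690465
exp(-rT) = 0.96899096
N(-d1) = 0.22681056; N(-d2) = 0.30611086
P = K * exp(-rT) * N(-d2) - S_0' * N(-d1) = 7.6800 * 0.96899096 * 0.30611086 - 8.66626059 * 0.22681056 = 0.3124


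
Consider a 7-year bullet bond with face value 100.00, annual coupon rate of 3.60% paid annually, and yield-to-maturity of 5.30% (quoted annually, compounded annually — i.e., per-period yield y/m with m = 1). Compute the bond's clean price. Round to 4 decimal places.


Coupon per period c = face * coupon_rate / m = 3.600000
Periods per year m = 1; per-period yield y/m = 0.053000
Number of cashflows N = 7
Cashflows (t years, CF_t, discount factor 1/(1+y/m)^(m*t), PV):
  t = 1.0000: CF_t = 3.600000, DF = 0.949668, PV = 3.418803
  t = 2.0000: CF_t = 3.600000, DF = 0.901869, PV = 3.246727
  t = 3.0000: CF_t = 3.600000, DF = 0.856475, PV = 3.083311
  t = 4.0000: CF_t = 3.600000, DF = 0.813367, PV = 2.928121
  t = 5.0000: CF_t = 3.600000, DF = 0.772428, PV = 2.780742
  t = 6.0000: CF_t = 3.600000, DF = 0.733550, PV = 2.640780
  t = 7.0000: CF_t = 103.600000, DF = 0.696629, PV = 72.170740
Price P = sum_t PV_t = 90.269224

Answer: Price = 90.2692


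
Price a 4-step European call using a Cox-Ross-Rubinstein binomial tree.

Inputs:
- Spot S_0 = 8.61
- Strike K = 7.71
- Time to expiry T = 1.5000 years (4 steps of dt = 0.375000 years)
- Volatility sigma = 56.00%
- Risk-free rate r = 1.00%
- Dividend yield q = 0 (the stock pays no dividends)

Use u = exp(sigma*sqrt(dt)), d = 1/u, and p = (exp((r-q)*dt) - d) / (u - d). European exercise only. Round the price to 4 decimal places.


Answer: Price = V(0,0) = 2.7167

Derivation:
dt = T/N = 0.375000
u = exp(sigma*sqrt(dt)) = 1.409068; d = 1/u = 0.709689
p = (exp((r-q)*dt) - d) / (u - d) = 0.420470
Discount per step: exp(-r*dt) = 0.996257
Stock lattice S(k, i) with i counting down-moves:
  k=0: S(0,0) = 8.6100
  k=1: S(1,0) = 12.1321; S(1,1) = 6.1104
  k=2: S(2,0) = 17.0949; S(2,1) = 8.6100; S(2,2) = 4.3365
  k=3: S(3,0) = 24.0879; S(3,1) = 12.1321; S(3,2) = 6.1104; S(3,3) = 3.0776
  k=4: S(4,0) = 33.9415; S(4,1) = 17.0949; S(4,2) = 8.6100; S(4,3) = 4.3365; S(4,4) = 2.1841
Terminal payoffs V(N, i) = max(S_T - K, 0):
  V(4,0) = 26.231504; V(4,1) = 9.384922; V(4,2) = 0.900000; V(4,3) = 0.000000; V(4,4) = 0.000000
Backward induction: V(k, i) = exp(-r*dt) * [p * V(k+1, i) + (1-p) * V(k+1, i+1)].
  V(3,0) = exp(-r*dt) * [p*26.231504 + (1-p)*9.384922] = 16.406767
  V(3,1) = exp(-r*dt) * [p*9.384922 + (1-p)*0.900000] = 4.450935
  V(3,2) = exp(-r*dt) * [p*0.900000 + (1-p)*0.000000] = 0.377007
  V(3,3) = exp(-r*dt) * [p*0.000000 + (1-p)*0.000000] = 0.000000
  V(2,0) = exp(-r*dt) * [p*16.406767 + (1-p)*4.450935] = 9.442530
  V(2,1) = exp(-r*dt) * [p*4.450935 + (1-p)*0.377007] = 2.082149
  V(2,2) = exp(-r*dt) * [p*0.377007 + (1-p)*0.000000] = 0.157927
  V(1,0) = exp(-r*dt) * [p*9.442530 + (1-p)*2.082149] = 5.157593
  V(1,1) = exp(-r*dt) * [p*2.082149 + (1-p)*0.157927] = 0.963386
  V(0,0) = exp(-r*dt) * [p*5.157593 + (1-p)*0.963386] = 2.716718


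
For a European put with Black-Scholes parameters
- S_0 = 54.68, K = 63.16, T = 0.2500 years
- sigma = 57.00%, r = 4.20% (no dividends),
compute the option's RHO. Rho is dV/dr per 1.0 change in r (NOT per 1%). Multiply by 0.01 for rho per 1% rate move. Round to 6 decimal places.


d1 = -0.3265286931; d2 = -0.6115286931
phi(d1) = 0.3782314282; exp(-qT) = 1.0000000000; exp(-rT) = 0.9895549326
N(-d2) = 0.7295751856
Rho = -K*T*exp(-rT)*N(-d2) = -63.1600 * 0.2500 * 0.9895549326 * 0.7295751856 = -11.399665

Answer: Rho = -11.399665


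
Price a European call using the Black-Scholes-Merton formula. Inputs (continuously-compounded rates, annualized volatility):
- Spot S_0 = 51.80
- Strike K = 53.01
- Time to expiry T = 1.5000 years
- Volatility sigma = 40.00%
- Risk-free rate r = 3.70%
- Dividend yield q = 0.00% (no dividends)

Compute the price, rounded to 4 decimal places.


Answer: Price = 10.7108

Derivation:
d1 = (ln(S/K) + (r - q + 0.5*sigma^2) * T) / (sigma * sqrt(T)) = 0.31110474
d2 = d1 - sigma * sqrt(T) = -0.17879321
exp(-rT) = 0.94601202; exp(-qT) = 1.00000000
C = S_0 * exp(-qT) * N(d1) - K * exp(-rT) * N(d2)
N(d1) = 0.62213950; N(d2) = 0.42905004
C = 51.8000 * 1.00000000 * 0.62213950 - 53.0100 * 0.94601202 * 0.42905004 = 10.7108


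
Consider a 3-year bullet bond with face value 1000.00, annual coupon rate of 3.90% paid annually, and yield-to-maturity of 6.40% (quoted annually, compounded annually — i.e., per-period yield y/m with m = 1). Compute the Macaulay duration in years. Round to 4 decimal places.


Coupon per period c = face * coupon_rate / m = 39.000000
Periods per year m = 1; per-period yield y/m = 0.064000
Number of cashflows N = 3
Cashflows (t years, CF_t, discount factor 1/(1+y/m)^(m*t), PV):
  t = 1.0000: CF_t = 39.000000, DF = 0.939850, PV = 36.654135
  t = 2.0000: CF_t = 39.000000, DF = 0.883317, PV = 34.449375
  t = 3.0000: CF_t = 1039.000000, DF = 0.830185, PV = 862.562680
Price P = sum_t PV_t = 933.666190
Macaulay numerator sum_t t * PV_t:
  t * PV_t at t = 1.0000: 36.654135
  t * PV_t at t = 2.0000: 68.898751
  t * PV_t at t = 3.0000: 2587.688039
Macaulay duration D = (sum_t t * PV_t) / P = 2693.240925 / 933.666190 = 2.884587

Answer: Macaulay duration = 2.8846 years


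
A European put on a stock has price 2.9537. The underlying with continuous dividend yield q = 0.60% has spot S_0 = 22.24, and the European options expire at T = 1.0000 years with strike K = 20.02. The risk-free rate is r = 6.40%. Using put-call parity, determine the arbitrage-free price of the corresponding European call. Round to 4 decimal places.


Put-call parity: C - P = S_0 * exp(-qT) - K * exp(-rT).
S_0 * exp(-qT) = 22.2400 * 0.99401796 = 22.10695952
K * exp(-rT) = 20.0200 * 0.93800500 = 18.77886009
C = P + S*exp(-qT) - K*exp(-rT)
C = 2.9537 + 22.10695952 - 18.77886009 = 6.2818

Answer: Call price = 6.2818


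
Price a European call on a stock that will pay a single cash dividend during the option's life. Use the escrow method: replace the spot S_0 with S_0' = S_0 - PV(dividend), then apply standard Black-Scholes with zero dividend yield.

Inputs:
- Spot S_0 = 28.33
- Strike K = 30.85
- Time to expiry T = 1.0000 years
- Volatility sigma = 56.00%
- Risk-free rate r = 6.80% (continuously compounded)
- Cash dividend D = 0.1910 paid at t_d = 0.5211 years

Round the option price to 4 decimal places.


PV(D) = D * exp(-r * t_d) = 0.1910 * 0.96518566 = 0.18435046
S_0' = S_0 - PV(D) = 28.3300 - 0.18435046 = 28.14564954
d1 = (ln(S_0'/K) + (r + sigma^2/2)*T) / (sigma*sqrt(T)) = 0.23760008
d2 = d1 - sigma*sqrt(T) = -0.32239992
exp(-rT) = 0.93426047
N(d1) = 0.59390436; N(d2) = 0.37357487
C = S_0' * N(d1) - K * exp(-rT) * N(d2) = 28.14564954 * 0.59390436 - 30.8500 * 0.93426047 * 0.37357487 = 5.9487

Answer: Price = 5.9487


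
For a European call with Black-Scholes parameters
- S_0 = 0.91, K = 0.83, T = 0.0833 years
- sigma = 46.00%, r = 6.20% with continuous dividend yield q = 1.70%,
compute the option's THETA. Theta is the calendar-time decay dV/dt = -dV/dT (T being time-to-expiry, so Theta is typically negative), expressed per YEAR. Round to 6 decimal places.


Answer: Theta = -0.237793

Derivation:
d1 = 0.7877175877; d2 = 0.6549535866
phi(d1) = 0.2925300062; exp(-qT) = 0.9985849022; exp(-rT) = 0.9948487136
Theta = -S*exp(-qT)*phi(d1)*sigma/(2*sqrt(T)) - r*K*exp(-rT)*N(d2) + q*S*exp(-qT)*N(d1)
N(d1) = 0.7845690422; N(d2) = 0.7437511813; sqrt(T) = 0.2886173938
Term 1 = -0.9100 * 0.9985849022 * 0.2925300062 * 0.4600 / (2 * 0.2886173938) = -0.2118371591
Term 2 = -0.0620 * 0.8300 * 0.9948487136 * 0.7437511813 = -0.0380762784
Term 3 = 0.0170 * 0.9100 * 0.9985849022 * 0.7845690422 = 0.0121201076
Theta = -0.2118371591 + (-0.0380762784) + (0.0121201076) = -0.237793


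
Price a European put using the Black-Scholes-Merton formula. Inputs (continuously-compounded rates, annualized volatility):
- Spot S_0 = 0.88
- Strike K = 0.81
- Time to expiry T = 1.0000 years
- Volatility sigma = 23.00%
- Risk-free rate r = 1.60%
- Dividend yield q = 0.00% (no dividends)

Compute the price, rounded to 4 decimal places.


d1 = (ln(S/K) + (r - q + 0.5*sigma^2) * T) / (sigma * sqrt(T)) = 0.54494635
d2 = d1 - sigma * sqrt(T) = 0.31494635
exp(-rT) = 0.98412732; exp(-qT) = 1.00000000
P = K * exp(-rT) * N(-d2) - S_0 * exp(-qT) * N(-d1)
N(-d1) = 0.29289521; N(-d2) = 0.37640120
P = 0.8100 * 0.98412732 * 0.37640120 - 0.8800 * 1.00000000 * 0.29289521 = 0.0423

Answer: Price = 0.0423


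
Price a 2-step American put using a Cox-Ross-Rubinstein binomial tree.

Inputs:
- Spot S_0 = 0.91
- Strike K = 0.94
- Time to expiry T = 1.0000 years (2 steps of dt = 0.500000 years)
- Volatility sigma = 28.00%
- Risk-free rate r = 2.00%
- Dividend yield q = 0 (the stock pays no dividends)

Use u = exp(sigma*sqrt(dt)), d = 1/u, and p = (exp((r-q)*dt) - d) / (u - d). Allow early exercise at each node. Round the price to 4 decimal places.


dt = T/N = 0.500000
u = exp(sigma*sqrt(dt)) = 1.218950; d = 1/u = 0.820378
p = (exp((r-q)*dt) - d) / (u - d) = 0.475879
Discount per step: exp(-r*dt) = 0.990050
Stock lattice S(k, i) with i counting down-moves:
  k=0: S(0,0) = 0.9100
  k=1: S(1,0) = 1.1092; S(1,1) = 0.7465
  k=2: S(2,0) = 1.3521; S(2,1) = 0.9100; S(2,2) = 0.6124
Terminal payoffs V(N, i) = max(K - S_T, 0):
  V(2,0) = 0.000000; V(2,1) = 0.030000; V(2,2) = 0.327552
Backward induction: V(k, i) = exp(-r*dt) * [p * V(k+1, i) + (1-p) * V(k+1, i+1)]; then take max(V_cont, immediate exercise) for American.
  V(1,0) = exp(-r*dt) * [p*0.000000 + (1-p)*0.030000] = 0.015567; exercise = 0.000000; V(1,0) = max -> 0.015567
  V(1,1) = exp(-r*dt) * [p*0.030000 + (1-p)*0.327552] = 0.184103; exercise = 0.193456; V(1,1) = max -> 0.193456
  V(0,0) = exp(-r*dt) * [p*0.015567 + (1-p)*0.193456] = 0.107720; exercise = 0.030000; V(0,0) = max -> 0.107720

Answer: Price = V(0,0) = 0.1077


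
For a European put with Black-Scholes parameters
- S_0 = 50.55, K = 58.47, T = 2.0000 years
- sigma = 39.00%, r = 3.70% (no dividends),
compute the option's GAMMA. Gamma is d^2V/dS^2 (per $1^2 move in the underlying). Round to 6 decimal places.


Answer: Gamma = 0.014157

Derivation:
d1 = 0.1460431934; d2 = -0.4055000959
phi(d1) = 0.3947104423; exp(-qT) = 1.0000000000; exp(-rT) = 0.9286716938
Gamma = exp(-qT) * phi(d1) / (S * sigma * sqrt(T)) = 1.0000000000 * 0.3947104423 / (50.5500 * 0.3900 * 1.4142135624) = 0.014157


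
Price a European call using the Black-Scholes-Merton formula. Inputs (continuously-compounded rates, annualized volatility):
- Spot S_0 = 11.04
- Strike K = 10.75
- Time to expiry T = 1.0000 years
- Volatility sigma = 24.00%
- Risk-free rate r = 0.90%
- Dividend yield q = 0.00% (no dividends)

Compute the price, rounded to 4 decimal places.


Answer: Price = 1.2405

Derivation:
d1 = (ln(S/K) + (r - q + 0.5*sigma^2) * T) / (sigma * sqrt(T)) = 0.26841369
d2 = d1 - sigma * sqrt(T) = 0.02841369
exp(-rT) = 0.99104038; exp(-qT) = 1.00000000
C = S_0 * exp(-qT) * N(d1) - K * exp(-rT) * N(d2)
N(d1) = 0.60580955; N(d2) = 0.51133390
C = 11.0400 * 1.00000000 * 0.60580955 - 10.7500 * 0.99104038 * 0.51133390 = 1.2405


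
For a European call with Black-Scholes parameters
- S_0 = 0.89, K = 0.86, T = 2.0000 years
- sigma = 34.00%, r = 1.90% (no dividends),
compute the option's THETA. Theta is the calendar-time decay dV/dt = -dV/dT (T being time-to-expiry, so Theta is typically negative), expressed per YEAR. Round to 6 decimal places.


d1 = 0.3907577587; d2 = -0.0900748525
phi(d1) = 0.3696183300; exp(-qT) = 1.0000000000; exp(-rT) = 0.9627129409
Theta = -S*exp(-qT)*phi(d1)*sigma/(2*sqrt(T)) - r*K*exp(-rT)*N(d2) + q*S*exp(-qT)*N(d1)
N(d1) = 0.6520118495; N(d2) = 0.4641138664; sqrt(T) = 1.4142135624
Term 1 = -0.8900 * 1.0000000000 * 0.3696183300 * 0.3400 / (2 * 1.4142135624) = -0.0395437117
Term 2 = -0.0190 * 0.8600 * 0.9627129409 * 0.4641138664 = -0.0073008497
Term 3 = 0 (no dividend yield, q = 0)
Theta = -0.0395437117 + (-0.0073008497) + (0.0000000000) = -0.046845

Answer: Theta = -0.046845


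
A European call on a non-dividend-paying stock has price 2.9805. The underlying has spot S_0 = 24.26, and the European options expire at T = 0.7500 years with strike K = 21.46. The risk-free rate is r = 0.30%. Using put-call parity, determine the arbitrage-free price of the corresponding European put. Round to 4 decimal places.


Put-call parity: C - P = S_0 * exp(-qT) - K * exp(-rT).
S_0 * exp(-qT) = 24.2600 * 1.00000000 = 24.26000000
K * exp(-rT) = 21.4600 * 0.99775253 = 21.41176928
P = C - S*exp(-qT) + K*exp(-rT)
P = 2.9805 - 24.26000000 + 21.41176928 = 0.1323

Answer: Put price = 0.1323


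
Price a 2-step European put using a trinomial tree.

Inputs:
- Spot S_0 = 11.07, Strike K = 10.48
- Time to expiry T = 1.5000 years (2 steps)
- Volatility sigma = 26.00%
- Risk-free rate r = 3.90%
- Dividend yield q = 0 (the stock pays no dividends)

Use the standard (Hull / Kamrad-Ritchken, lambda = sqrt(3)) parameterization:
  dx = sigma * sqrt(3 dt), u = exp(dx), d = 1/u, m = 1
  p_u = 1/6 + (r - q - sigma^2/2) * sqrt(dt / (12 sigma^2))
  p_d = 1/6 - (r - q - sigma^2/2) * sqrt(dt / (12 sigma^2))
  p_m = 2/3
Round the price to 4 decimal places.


dt = T/N = 0.750000; dx = sigma*sqrt(3*dt) = 0.390000
u = exp(dx) = 1.476981; d = 1/u = 0.677057
p_u = 0.171667, p_m = 0.666667, p_d = 0.161667
Discount per step: exp(-r*dt) = 0.971174
Stock lattice S(k, j) with j the centered position index:
  k=0: S(0,+0) = 11.0700
  k=1: S(1,-1) = 7.4950; S(1,+0) = 11.0700; S(1,+1) = 16.3502
  k=2: S(2,-2) = 5.0746; S(2,-1) = 7.4950; S(2,+0) = 11.0700; S(2,+1) = 16.3502; S(2,+2) = 24.1489
Terminal payoffs V(N, j) = max(K - S_T, 0):
  V(2,-2) = 5.405445; V(2,-1) = 2.984980; V(2,+0) = 0.000000; V(2,+1) = 0.000000; V(2,+2) = 0.000000
Backward induction: V(k, j) = exp(-r*dt) * [p_u * V(k+1, j+1) + p_m * V(k+1, j) + p_d * V(k+1, j-1)]
  V(1,-1) = exp(-r*dt) * [p_u*0.000000 + p_m*2.984980 + p_d*5.405445] = 2.781312
  V(1,+0) = exp(-r*dt) * [p_u*0.000000 + p_m*0.000000 + p_d*2.984980] = 0.468661
  V(1,+1) = exp(-r*dt) * [p_u*0.000000 + p_m*0.000000 + p_d*0.000000] = 0.000000
  V(0,+0) = exp(-r*dt) * [p_u*0.000000 + p_m*0.468661 + p_d*2.781312] = 0.740118

Answer: Price = V(0,0) = 0.7401


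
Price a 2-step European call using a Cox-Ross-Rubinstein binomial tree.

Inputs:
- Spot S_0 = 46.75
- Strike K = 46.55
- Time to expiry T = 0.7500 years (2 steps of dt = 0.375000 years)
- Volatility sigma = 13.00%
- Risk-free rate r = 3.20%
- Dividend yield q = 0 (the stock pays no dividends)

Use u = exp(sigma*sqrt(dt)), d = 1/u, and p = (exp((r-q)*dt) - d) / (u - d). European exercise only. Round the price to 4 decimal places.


dt = T/N = 0.375000
u = exp(sigma*sqrt(dt)) = 1.082863; d = 1/u = 0.923478
p = (exp((r-q)*dt) - d) / (u - d) = 0.555851
Discount per step: exp(-r*dt) = 0.988072
Stock lattice S(k, i) with i counting down-moves:
  k=0: S(0,0) = 46.7500
  k=1: S(1,0) = 50.6238; S(1,1) = 43.1726
  k=2: S(2,0) = 54.8187; S(2,1) = 46.7500; S(2,2) = 39.8689
Terminal payoffs V(N, i) = max(S_T - K, 0):
  V(2,0) = 8.268684; V(2,1) = 0.200000; V(2,2) = 0.000000
Backward induction: V(k, i) = exp(-r*dt) * [p * V(k+1, i) + (1-p) * V(k+1, i+1)].
  V(1,0) = exp(-r*dt) * [p*8.268684 + (1-p)*0.200000] = 4.629105
  V(1,1) = exp(-r*dt) * [p*0.200000 + (1-p)*0.000000] = 0.109844
  V(0,0) = exp(-r*dt) * [p*4.629105 + (1-p)*0.109844] = 2.590607

Answer: Price = V(0,0) = 2.5906


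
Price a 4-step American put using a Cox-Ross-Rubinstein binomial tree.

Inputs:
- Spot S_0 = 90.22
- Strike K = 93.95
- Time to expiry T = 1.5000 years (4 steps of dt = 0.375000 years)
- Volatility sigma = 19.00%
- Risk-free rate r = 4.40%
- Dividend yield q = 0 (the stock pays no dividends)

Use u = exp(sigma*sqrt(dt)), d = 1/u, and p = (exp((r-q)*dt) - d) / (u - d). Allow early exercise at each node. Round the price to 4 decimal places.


Answer: Price = V(0,0) = 8.1479

Derivation:
dt = T/N = 0.375000
u = exp(sigma*sqrt(dt)) = 1.123390; d = 1/u = 0.890163
p = (exp((r-q)*dt) - d) / (u - d) = 0.542279
Discount per step: exp(-r*dt) = 0.983635
Stock lattice S(k, i) with i counting down-moves:
  k=0: S(0,0) = 90.2200
  k=1: S(1,0) = 101.3522; S(1,1) = 80.3105
  k=2: S(2,0) = 113.8581; S(2,1) = 90.2200; S(2,2) = 71.4894
  k=3: S(3,0) = 127.9070; S(3,1) = 101.3522; S(3,2) = 80.3105; S(3,3) = 63.6372
  k=4: S(4,0) = 143.6894; S(4,1) = 113.8581; S(4,2) = 90.2200; S(4,3) = 71.4894; S(4,4) = 56.6475
Terminal payoffs V(N, i) = max(K - S_T, 0):
  V(4,0) = 0.000000; V(4,1) = 0.000000; V(4,2) = 3.730000; V(4,3) = 22.460570; V(4,4) = 37.302487
Backward induction: V(k, i) = exp(-r*dt) * [p * V(k+1, i) + (1-p) * V(k+1, i+1)]; then take max(V_cont, immediate exercise) for American.
  V(3,0) = exp(-r*dt) * [p*0.000000 + (1-p)*0.000000] = 0.000000; exercise = 0.000000; V(3,0) = max -> 0.000000
  V(3,1) = exp(-r*dt) * [p*0.000000 + (1-p)*3.730000] = 1.679362; exercise = 0.000000; V(3,1) = max -> 1.679362
  V(3,2) = exp(-r*dt) * [p*3.730000 + (1-p)*22.460570] = 12.102044; exercise = 13.639500; V(3,2) = max -> 13.639500
  V(3,3) = exp(-r*dt) * [p*22.460570 + (1-p)*37.302487] = 28.775303; exercise = 30.312759; V(3,3) = max -> 30.312759
  V(2,0) = exp(-r*dt) * [p*0.000000 + (1-p)*1.679362] = 0.756101; exercise = 0.000000; V(2,0) = max -> 0.756101
  V(2,1) = exp(-r*dt) * [p*1.679362 + (1-p)*13.639500] = 7.036705; exercise = 3.730000; V(2,1) = max -> 7.036705
  V(2,2) = exp(-r*dt) * [p*13.639500 + (1-p)*30.312759] = 20.923114; exercise = 22.460570; V(2,2) = max -> 22.460570
  V(1,0) = exp(-r*dt) * [p*0.756101 + (1-p)*7.036705] = 3.571451; exercise = 0.000000; V(1,0) = max -> 3.571451
  V(1,1) = exp(-r*dt) * [p*7.036705 + (1-p)*22.460570] = 13.865855; exercise = 13.639500; V(1,1) = max -> 13.865855
  V(0,0) = exp(-r*dt) * [p*3.571451 + (1-p)*13.865855] = 8.147866; exercise = 3.730000; V(0,0) = max -> 8.147866


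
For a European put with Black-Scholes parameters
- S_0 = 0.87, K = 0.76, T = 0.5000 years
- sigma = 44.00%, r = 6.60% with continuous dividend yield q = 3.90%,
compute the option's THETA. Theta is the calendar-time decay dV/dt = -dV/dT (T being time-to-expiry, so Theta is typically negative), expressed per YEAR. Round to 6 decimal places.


Answer: Theta = -0.077278

Derivation:
d1 = 0.6334223281; d2 = 0.3222953444
phi(d1) = 0.3264265047; exp(-qT) = 0.9806888952; exp(-rT) = 0.9675385596
Theta = -S*exp(-qT)*phi(d1)*sigma/(2*sqrt(T)) + r*K*exp(-rT)*N(-d2) - q*S*exp(-qT)*N(-d1)
N(-d1) = 0.2632289440; N(-d2) = 0.3736144799; sqrt(T) = 0.7071067812
Term 1 = -0.8700 * 0.9806888952 * 0.3264265047 * 0.4400 / (2 * 0.7071067812) = -0.0866510049
Term 2 = 0.0660 * 0.7600 * 0.9675385596 * 0.3736144799 = 0.0181321586
Term 3 = -0.0390 * 0.8700 * 0.9806888952 * 0.2632289440 = -0.0087588837
Theta = -0.0866510049 + (0.0181321586) + (-0.0087588837) = -0.077278
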